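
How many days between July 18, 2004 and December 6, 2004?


From July 18, 2004 to December 6, 2004
Rest of July 2004: 31 - 18 = 13
Full months: August 31, September 30, October 31, November 30
Days into December 2004: 6
Total = 13 + 31 + 30 + 31 + 30 + 6 = 141 days

141 days


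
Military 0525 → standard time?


5:25 AM

Hour: 5
5 < 12 → AM


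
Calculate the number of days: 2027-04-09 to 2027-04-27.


18 days

From April 9, 2027 to April 27, 2027
Same month: 27 - 9 = 18 days


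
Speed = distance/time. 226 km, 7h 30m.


30.1 km/h

Distance: 226 km
Time: 7h 30m = 450 min = 450/60 = 15/2 hours
Speed = 226 ÷ (15/2) = 226 × 2 / 15 = 452/15 ≈ 30.1 km/h


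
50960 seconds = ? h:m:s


14h 9m 20s

Hours: 50960 ÷ 3600 = 14 remainder 560
Minutes: 560 ÷ 60 = 9 remainder 20
Seconds: 20


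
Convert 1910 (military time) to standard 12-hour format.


Hour: 19
19 - 12 = 7 → PM

7:10 PM


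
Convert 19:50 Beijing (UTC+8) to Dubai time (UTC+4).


15:50

Time difference = UTC+4 - UTC+8 = -4 hours
New hour = (19 -4) mod 24
= 15 mod 24 = 15
Minutes unchanged → 15:50


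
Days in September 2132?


Month: September (month 9)
September has 30 days

30 days


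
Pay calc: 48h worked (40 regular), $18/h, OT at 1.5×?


$936.00

Regular: 40h × $18 = $720.00
Overtime: 48 - 40 = 8h
OT pay: 8h × $18 × 1.5 = $216.00
Total = $720.00 + $216.00 = $936.00


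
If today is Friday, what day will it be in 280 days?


Start: Friday (index 4)
(4 + 280) mod 7
= 284 mod 7
= 4
Index 4 → Friday

Friday


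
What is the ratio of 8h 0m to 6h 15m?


Duration 1: 480 minutes
Duration 2: 375 minutes
Ratio = 480:375
GCD = 15
Simplified = 32:25
As a decimal: 32/25 = 1.28

32:25 (1.28)


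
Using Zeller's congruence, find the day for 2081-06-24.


Tuesday

Zeller's congruence:
q=24, m=6, k=81, j=20
h = (24 + ⌊13×7/5⌋ + 81 + ⌊81/4⌋ + ⌊20/4⌋ - 2×20) mod 7
= (24 + 18 + 81 + 20 + 5 - 40) mod 7
= 108 mod 7 = 3
h=3 → Tuesday


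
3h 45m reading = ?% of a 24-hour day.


15.6%

Time: 225 minutes
Day: 1440 minutes
Percentage = (225/1440) × 100 ≈ 15.6%


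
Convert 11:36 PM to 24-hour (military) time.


Input: 11:36 PM
PM: 11 + 12 = 23

23:36


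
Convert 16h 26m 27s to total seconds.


Hours: 16 × 3600 = 57600
Minutes: 26 × 60 = 1560
Seconds: 27
Total = 57600 + 1560 + 27 = 59187

59187 seconds


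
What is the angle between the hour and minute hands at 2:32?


116.0°

Hour hand = 2×30 + 32×0.5 = 76.0°
Minute hand = 32×6 = 192°
Difference = |76.0 - 192| = 116.0°


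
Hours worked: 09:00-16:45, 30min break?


Total time = (16×60+45) - (9×60+0)
= 1005 - 540 = 465 min
Minus break: 465 - 30 = 435 min
= 7h 15m

7h 15m (435 minutes)


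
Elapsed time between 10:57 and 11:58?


1h 1m

End time in minutes: 11×60 + 58 = 718
Start time in minutes: 10×60 + 57 = 657
Difference = 718 - 657 = 61 minutes
= 1 hours 1 minutes


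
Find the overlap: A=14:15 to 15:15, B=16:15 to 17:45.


Meeting A: 855-915 (in minutes from midnight)
Meeting B: 975-1065
Overlap start = max(855, 975) = 975
Overlap end = min(915, 1065) = 915
Overlap = max(0, 915 - 975) = 0 min

0 minutes


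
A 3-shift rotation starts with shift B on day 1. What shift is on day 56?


Shift C

Shifts: A, B, C
Start: B (index 1)
Day 56: (1 + 56 - 1) mod 3
= 56 mod 3
= 2
Index 2 → shift C


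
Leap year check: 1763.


No

Rules: divisible by 4 AND (not by 100 OR by 400)
1763 ÷ 4 = 440 remainder 3 → not divisible by 4
Not divisible by 4 → not a leap year


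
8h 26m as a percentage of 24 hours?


0.3514 (35.14%)

Total minutes: 8×60 + 26 = 506
Day = 24×60 = 1440 minutes
Fraction = 506/1440 ≈ 0.3514
As a percentage: 506/1440 × 100 ≈ 35.14%


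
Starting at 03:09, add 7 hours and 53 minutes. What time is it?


Start: 189 minutes from midnight
Add: 473 minutes
Total: 662 minutes
Hours: 662 ÷ 60 = 11 remainder 2

11:02


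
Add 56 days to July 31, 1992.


Start: July 31, 1992
Add 56 days
July 31 → August 1: 31 - 31 + 1 = 1 days (56 - 1 = 55 left)
August 1 → September 1: 31 - 1 + 1 = 31 days (55 - 31 = 24 left)
September 1 + 24 = September 25, 1992

September 25, 1992


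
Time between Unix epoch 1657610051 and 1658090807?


Difference = 1658090807 - 1657610051 = 480756 seconds
In hours: 480756 / 3600 ≈ 133.5
In days: 480756 / 86400 ≈ 5.56

480756 seconds (133.5 hours / 5.56 days)


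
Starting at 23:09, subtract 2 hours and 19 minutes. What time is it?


20:50

Start: 1389 minutes from midnight
Subtract: 139 minutes
Remaining: 1389 - 139 = 1250
Hours: 20, Minutes: 50


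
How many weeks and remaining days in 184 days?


26 weeks 2 days

Weeks: 184 ÷ 7 = 26 remainder 2


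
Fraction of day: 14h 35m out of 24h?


Total minutes: 14×60 + 35 = 875
Day = 24×60 = 1440 minutes
Fraction = 875/1440 ≈ 0.6076
As a percentage: 875/1440 × 100 ≈ 60.76%

0.6076 (60.76%)


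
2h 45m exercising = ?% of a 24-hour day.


11.5%

Time: 165 minutes
Day: 1440 minutes
Percentage = (165/1440) × 100 ≈ 11.5%


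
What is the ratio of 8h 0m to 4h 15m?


32:17 (1.88)

Duration 1: 480 minutes
Duration 2: 255 minutes
Ratio = 480:255
GCD = 15
Simplified = 32:17
As a decimal: 32/17 ≈ 1.88


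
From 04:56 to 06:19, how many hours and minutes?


End time in minutes: 6×60 + 19 = 379
Start time in minutes: 4×60 + 56 = 296
Difference = 379 - 296 = 83 minutes
= 1 hours 23 minutes

1h 23m


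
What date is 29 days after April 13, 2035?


May 12, 2035

Start: April 13, 2035
Add 29 days
April 13 → May 1: 30 - 13 + 1 = 18 days (29 - 18 = 11 left)
May 1 + 11 = May 12, 2035


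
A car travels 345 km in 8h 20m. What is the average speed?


41.4 km/h

Distance: 345 km
Time: 8h 20m = 500 min = 500/60 = 25/3 hours
Speed = 345 ÷ (25/3) = 345 × 3 / 25 = 1035/25 = 41.4 km/h


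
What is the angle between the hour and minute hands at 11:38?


121.0°

Hour hand = 11×30 + 38×0.5 = 349.0°
Minute hand = 38×6 = 228°
Difference = |349.0 - 228| = 121.0°


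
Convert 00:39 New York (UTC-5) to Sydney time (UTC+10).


15:39

Time difference = UTC+10 - UTC-5 = +15 hours
New hour = (0 + 15) mod 24
= 15 mod 24 = 15
Minutes unchanged → 15:39


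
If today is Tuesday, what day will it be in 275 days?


Thursday

Start: Tuesday (index 1)
(1 + 275) mod 7
= 276 mod 7
= 3
Index 3 → Thursday


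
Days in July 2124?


31 days

Month: July (month 7)
July has 31 days


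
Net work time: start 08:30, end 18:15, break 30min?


Total time = (18×60+15) - (8×60+30)
= 1095 - 510 = 585 min
Minus break: 585 - 30 = 555 min
= 9h 15m

9h 15m (555 minutes)


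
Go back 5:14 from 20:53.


Start: 1253 minutes from midnight
Subtract: 314 minutes
Remaining: 1253 - 314 = 939
Hours: 15, Minutes: 39

15:39


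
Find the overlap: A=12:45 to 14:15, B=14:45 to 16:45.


0 minutes

Meeting A: 765-855 (in minutes from midnight)
Meeting B: 885-1005
Overlap start = max(765, 885) = 885
Overlap end = min(855, 1005) = 855
Overlap = max(0, 855 - 885) = 0 min


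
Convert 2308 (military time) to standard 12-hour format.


Hour: 23
23 - 12 = 11 → PM

11:08 PM


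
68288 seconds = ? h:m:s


18h 58m 8s

Hours: 68288 ÷ 3600 = 18 remainder 3488
Minutes: 3488 ÷ 60 = 58 remainder 8
Seconds: 8


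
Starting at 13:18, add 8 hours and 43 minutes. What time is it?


Start: 798 minutes from midnight
Add: 523 minutes
Total: 1321 minutes
Hours: 1321 ÷ 60 = 22 remainder 1

22:01


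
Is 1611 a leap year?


No

Rules: divisible by 4 AND (not by 100 OR by 400)
1611 ÷ 4 = 402 remainder 3 → not divisible by 4
Not divisible by 4 → not a leap year


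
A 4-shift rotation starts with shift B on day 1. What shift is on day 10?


Shift C

Shifts: A, B, C, D
Start: B (index 1)
Day 10: (1 + 10 - 1) mod 4
= 10 mod 4
= 2
Index 2 → shift C


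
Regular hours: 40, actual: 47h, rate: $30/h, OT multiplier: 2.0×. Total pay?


Regular: 40h × $30 = $1200.00
Overtime: 47 - 40 = 7h
OT pay: 7h × $30 × 2.0 = $420.00
Total = $1200.00 + $420.00 = $1620.00

$1620.00


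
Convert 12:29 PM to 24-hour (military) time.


Input: 12:29 PM
12 PM → 12 (noon)

12:29


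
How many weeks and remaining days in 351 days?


Weeks: 351 ÷ 7 = 50 remainder 1

50 weeks 1 days


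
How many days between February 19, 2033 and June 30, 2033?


131 days

From February 19, 2033 to June 30, 2033
Rest of February 2033: 28 - 19 = 9
Full months: March 31, April 30, May 31
Days into June 2033: 30
Total = 9 + 31 + 30 + 31 + 30 = 131 days


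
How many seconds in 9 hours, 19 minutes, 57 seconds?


Hours: 9 × 3600 = 32400
Minutes: 19 × 60 = 1140
Seconds: 57
Total = 32400 + 1140 + 57 = 33597

33597 seconds


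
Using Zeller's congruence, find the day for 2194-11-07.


Zeller's congruence:
q=7, m=11, k=94, j=21
h = (7 + ⌊13×12/5⌋ + 94 + ⌊94/4⌋ + ⌊21/4⌋ - 2×21) mod 7
= (7 + 31 + 94 + 23 + 5 - 42) mod 7
= 118 mod 7 = 6
h=6 → Friday

Friday


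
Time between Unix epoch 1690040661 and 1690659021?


618360 seconds (171.8 hours / 7.16 days)

Difference = 1690659021 - 1690040661 = 618360 seconds
In hours: 618360 / 3600 ≈ 171.8
In days: 618360 / 86400 ≈ 7.16


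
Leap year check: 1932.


Rules: divisible by 4 AND (not by 100 OR by 400)
1932 ÷ 4 = 483 exactly → divisible by 4
1932 ÷ 100 = 19 remainder 32 → not divisible by 100
Divisible by 4 but not by 100 → leap year

Yes


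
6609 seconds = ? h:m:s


1h 50m 9s

Hours: 6609 ÷ 3600 = 1 remainder 3009
Minutes: 3009 ÷ 60 = 50 remainder 9
Seconds: 9


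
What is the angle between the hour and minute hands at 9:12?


Hour hand = 9×30 + 12×0.5 = 276.0°
Minute hand = 12×6 = 72°
Difference = |276.0 - 72| = 204.0°
Since > 180°: 360 - 204.0 = 156.0°

156.0°


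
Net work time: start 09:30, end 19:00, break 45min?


Total time = (19×60+0) - (9×60+30)
= 1140 - 570 = 570 min
Minus break: 570 - 45 = 525 min
= 8h 45m

8h 45m (525 minutes)


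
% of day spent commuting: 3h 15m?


Time: 195 minutes
Day: 1440 minutes
Percentage = (195/1440) × 100 ≈ 13.5%

13.5%


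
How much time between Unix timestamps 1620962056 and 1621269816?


Difference = 1621269816 - 1620962056 = 307760 seconds
In hours: 307760 / 3600 ≈ 85.5
In days: 307760 / 86400 ≈ 3.56

307760 seconds (85.5 hours / 3.56 days)


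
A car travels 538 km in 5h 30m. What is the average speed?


Distance: 538 km
Time: 5h 30m = 330 min = 330/60 = 11/2 hours
Speed = 538 ÷ (11/2) = 538 × 2 / 11 = 1076/11 ≈ 97.8 km/h

97.8 km/h


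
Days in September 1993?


Month: September (month 9)
September has 30 days

30 days


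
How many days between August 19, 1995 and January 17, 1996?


151 days

From August 19, 1995 to January 17, 1996
Rest of August 1995: 31 - 19 = 12
Full months: September 30, October 31, November 30, December 31
Days into January 1996: 17
Total = 12 + 30 + 31 + 30 + 31 + 17 = 151 days


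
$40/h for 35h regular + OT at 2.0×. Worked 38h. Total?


$1640.00

Regular: 35h × $40 = $1400.00
Overtime: 38 - 35 = 3h
OT pay: 3h × $40 × 2.0 = $240.00
Total = $1400.00 + $240.00 = $1640.00


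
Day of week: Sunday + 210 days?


Sunday

Start: Sunday (index 6)
(6 + 210) mod 7
= 216 mod 7
= 6
Index 6 → Sunday


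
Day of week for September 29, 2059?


Zeller's congruence:
q=29, m=9, k=59, j=20
h = (29 + ⌊13×10/5⌋ + 59 + ⌊59/4⌋ + ⌊20/4⌋ - 2×20) mod 7
= (29 + 26 + 59 + 14 + 5 - 40) mod 7
= 93 mod 7 = 2
h=2 → Monday

Monday


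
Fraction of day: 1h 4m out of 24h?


0.0444 (4.44%)

Total minutes: 1×60 + 4 = 64
Day = 24×60 = 1440 minutes
Fraction = 64/1440 ≈ 0.0444
As a percentage: 64/1440 × 100 ≈ 4.44%


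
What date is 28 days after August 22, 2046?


September 19, 2046

Start: August 22, 2046
Add 28 days
August 22 → September 1: 31 - 22 + 1 = 10 days (28 - 10 = 18 left)
September 1 + 18 = September 19, 2046


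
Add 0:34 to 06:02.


Start: 362 minutes from midnight
Add: 34 minutes
Total: 396 minutes
Hours: 396 ÷ 60 = 6 remainder 36

06:36


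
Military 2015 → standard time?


8:15 PM

Hour: 20
20 - 12 = 8 → PM


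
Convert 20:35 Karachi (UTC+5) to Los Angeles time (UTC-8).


Time difference = UTC-8 - UTC+5 = -13 hours
New hour = (20 -13) mod 24
= 7 mod 24 = 7
Minutes unchanged → 07:35

07:35


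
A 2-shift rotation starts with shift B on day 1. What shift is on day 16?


Shift A

Shifts: A, B
Start: B (index 1)
Day 16: (1 + 16 - 1) mod 2
= 16 mod 2
= 0
Index 0 → shift A


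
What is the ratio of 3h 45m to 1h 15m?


Duration 1: 225 minutes
Duration 2: 75 minutes
Ratio = 225:75
GCD = 75
Simplified = 3:1
As a decimal: 3/1 = 3.00

3:1 (3.00)


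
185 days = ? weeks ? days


26 weeks 3 days

Weeks: 185 ÷ 7 = 26 remainder 3


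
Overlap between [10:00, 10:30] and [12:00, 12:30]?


Meeting A: 600-630 (in minutes from midnight)
Meeting B: 720-750
Overlap start = max(600, 720) = 720
Overlap end = min(630, 750) = 630
Overlap = max(0, 630 - 720) = 0 min

0 minutes


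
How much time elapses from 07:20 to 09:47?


End time in minutes: 9×60 + 47 = 587
Start time in minutes: 7×60 + 20 = 440
Difference = 587 - 440 = 147 minutes
= 2 hours 27 minutes

2h 27m


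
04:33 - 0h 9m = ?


Start: 273 minutes from midnight
Subtract: 9 minutes
Remaining: 273 - 9 = 264
Hours: 4, Minutes: 24

04:24


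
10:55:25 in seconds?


39325 seconds

Hours: 10 × 3600 = 36000
Minutes: 55 × 60 = 3300
Seconds: 25
Total = 36000 + 3300 + 25 = 39325


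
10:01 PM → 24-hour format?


Input: 10:01 PM
PM: 10 + 12 = 22

22:01


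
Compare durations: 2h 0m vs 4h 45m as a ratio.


Duration 1: 120 minutes
Duration 2: 285 minutes
Ratio = 120:285
GCD = 15
Simplified = 8:19
As a decimal: 8/19 ≈ 0.42

8:19 (0.42)


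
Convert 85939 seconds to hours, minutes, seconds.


23h 52m 19s

Hours: 85939 ÷ 3600 = 23 remainder 3139
Minutes: 3139 ÷ 60 = 52 remainder 19
Seconds: 19


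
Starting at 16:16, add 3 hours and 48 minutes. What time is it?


Start: 976 minutes from midnight
Add: 228 minutes
Total: 1204 minutes
Hours: 1204 ÷ 60 = 20 remainder 4

20:04


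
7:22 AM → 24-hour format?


07:22

Input: 7:22 AM
AM hour stays: 7


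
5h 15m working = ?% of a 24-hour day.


Time: 315 minutes
Day: 1440 minutes
Percentage = (315/1440) × 100 ≈ 21.9%

21.9%


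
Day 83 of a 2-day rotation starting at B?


Shifts: A, B
Start: B (index 1)
Day 83: (1 + 83 - 1) mod 2
= 83 mod 2
= 1
Index 1 → shift B

Shift B


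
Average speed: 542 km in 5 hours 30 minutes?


Distance: 542 km
Time: 5h 30m = 330 min = 330/60 = 11/2 hours
Speed = 542 ÷ (11/2) = 542 × 2 / 11 = 1084/11 ≈ 98.5 km/h

98.5 km/h


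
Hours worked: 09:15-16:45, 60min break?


Total time = (16×60+45) - (9×60+15)
= 1005 - 555 = 450 min
Minus break: 450 - 60 = 390 min
= 6h 30m

6h 30m (390 minutes)


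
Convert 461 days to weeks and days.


65 weeks 6 days

Weeks: 461 ÷ 7 = 65 remainder 6


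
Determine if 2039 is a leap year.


No

Rules: divisible by 4 AND (not by 100 OR by 400)
2039 ÷ 4 = 509 remainder 3 → not divisible by 4
Not divisible by 4 → not a leap year


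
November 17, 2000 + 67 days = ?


January 23, 2001

Start: November 17, 2000
Add 67 days
November 17 → December 1: 30 - 17 + 1 = 14 days (67 - 14 = 53 left)
December 1 → January 1: 31 - 1 + 1 = 31 days (53 - 31 = 22 left)
January 1 + 22 = January 23, 2001


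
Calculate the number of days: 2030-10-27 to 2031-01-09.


74 days

From October 27, 2030 to January 9, 2031
Rest of October 2030: 31 - 27 = 4
Full months: November 30, December 31
Days into January 2031: 9
Total = 4 + 30 + 31 + 9 = 74 days


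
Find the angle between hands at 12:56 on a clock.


52.0°

Hour hand (12 ≡ 0 on the dial): 0×30 + 56×0.5 = 28.0°
Minute hand = 56×6 = 336°
Difference = |28.0 - 336| = 308.0°
Since > 180°: 360 - 308.0 = 52.0°


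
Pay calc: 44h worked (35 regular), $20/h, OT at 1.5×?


Regular: 35h × $20 = $700.00
Overtime: 44 - 35 = 9h
OT pay: 9h × $20 × 1.5 = $270.00
Total = $700.00 + $270.00 = $970.00

$970.00


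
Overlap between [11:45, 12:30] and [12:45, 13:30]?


0 minutes

Meeting A: 705-750 (in minutes from midnight)
Meeting B: 765-810
Overlap start = max(705, 765) = 765
Overlap end = min(750, 810) = 750
Overlap = max(0, 750 - 765) = 0 min


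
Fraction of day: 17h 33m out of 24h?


0.7313 (73.13%)

Total minutes: 17×60 + 33 = 1053
Day = 24×60 = 1440 minutes
Fraction = 1053/1440 ≈ 0.7313
As a percentage: 1053/1440 × 100 ≈ 73.13%


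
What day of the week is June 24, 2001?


Zeller's congruence:
q=24, m=6, k=1, j=20
h = (24 + ⌊13×7/5⌋ + 1 + ⌊1/4⌋ + ⌊20/4⌋ - 2×20) mod 7
= (24 + 18 + 1 + 0 + 5 - 40) mod 7
= 8 mod 7 = 1
h=1 → Sunday

Sunday


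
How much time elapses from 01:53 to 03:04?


1h 11m

End time in minutes: 3×60 + 4 = 184
Start time in minutes: 1×60 + 53 = 113
Difference = 184 - 113 = 71 minutes
= 1 hours 11 minutes


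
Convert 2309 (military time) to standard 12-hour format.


11:09 PM

Hour: 23
23 - 12 = 11 → PM


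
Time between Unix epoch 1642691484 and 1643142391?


Difference = 1643142391 - 1642691484 = 450907 seconds
In hours: 450907 / 3600 ≈ 125.3
In days: 450907 / 86400 ≈ 5.22

450907 seconds (125.3 hours / 5.22 days)


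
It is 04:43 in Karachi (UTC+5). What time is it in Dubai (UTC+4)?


03:43

Time difference = UTC+4 - UTC+5 = -1 hours
New hour = (4 -1) mod 24
= 3 mod 24 = 3
Minutes unchanged → 03:43


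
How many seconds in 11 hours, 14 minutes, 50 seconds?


40490 seconds

Hours: 11 × 3600 = 39600
Minutes: 14 × 60 = 840
Seconds: 50
Total = 39600 + 840 + 50 = 40490


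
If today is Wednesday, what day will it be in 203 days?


Start: Wednesday (index 2)
(2 + 203) mod 7
= 205 mod 7
= 2
Index 2 → Wednesday

Wednesday


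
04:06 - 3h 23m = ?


00:43

Start: 246 minutes from midnight
Subtract: 203 minutes
Remaining: 246 - 203 = 43
Hours: 0, Minutes: 43


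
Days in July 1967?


Month: July (month 7)
July has 31 days

31 days


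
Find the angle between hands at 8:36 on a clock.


Hour hand = 8×30 + 36×0.5 = 258.0°
Minute hand = 36×6 = 216°
Difference = |258.0 - 216| = 42.0°

42.0°


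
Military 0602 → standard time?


Hour: 6
6 < 12 → AM

6:02 AM


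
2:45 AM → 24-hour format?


Input: 2:45 AM
AM hour stays: 2

02:45


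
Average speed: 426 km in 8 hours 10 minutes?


Distance: 426 km
Time: 8h 10m = 490 min = 490/60 = 49/6 hours
Speed = 426 ÷ (49/6) = 426 × 6 / 49 = 2556/49 ≈ 52.2 km/h

52.2 km/h


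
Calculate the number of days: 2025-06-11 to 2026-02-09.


From June 11, 2025 to February 9, 2026
Rest of June 2025: 30 - 11 = 19
Full months: July 31, August 31, September 30, October 31, November 30, December 31, January 31
Days into February 2026: 9
Total = 19 + 31 + 31 + 30 + 31 + 30 + 31 + 31 + 9 = 243 days

243 days


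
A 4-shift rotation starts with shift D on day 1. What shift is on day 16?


Shifts: A, B, C, D
Start: D (index 3)
Day 16: (3 + 16 - 1) mod 4
= 18 mod 4
= 2
Index 2 → shift C

Shift C


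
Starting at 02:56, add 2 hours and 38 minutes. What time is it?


05:34

Start: 176 minutes from midnight
Add: 158 minutes
Total: 334 minutes
Hours: 334 ÷ 60 = 5 remainder 34


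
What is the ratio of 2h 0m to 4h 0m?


Duration 1: 120 minutes
Duration 2: 240 minutes
Ratio = 120:240
GCD = 120
Simplified = 1:2
As a decimal: 1/2 = 0.50

1:2 (0.50)


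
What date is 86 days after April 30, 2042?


July 25, 2042

Start: April 30, 2042
Add 86 days
April 30 → May 1: 30 - 30 + 1 = 1 days (86 - 1 = 85 left)
May 1 → June 1: 31 - 1 + 1 = 31 days (85 - 31 = 54 left)
June 1 → July 1: 30 - 1 + 1 = 30 days (54 - 30 = 24 left)
July 1 + 24 = July 25, 2042


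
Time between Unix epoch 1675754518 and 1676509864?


755346 seconds (209.8 hours / 8.74 days)

Difference = 1676509864 - 1675754518 = 755346 seconds
In hours: 755346 / 3600 ≈ 209.8
In days: 755346 / 86400 ≈ 8.74


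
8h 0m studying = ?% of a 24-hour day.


33.3%

Time: 480 minutes
Day: 1440 minutes
Percentage = (480/1440) × 100 ≈ 33.3%


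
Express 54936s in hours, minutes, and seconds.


15h 15m 36s

Hours: 54936 ÷ 3600 = 15 remainder 936
Minutes: 936 ÷ 60 = 15 remainder 36
Seconds: 36


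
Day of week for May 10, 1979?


Zeller's congruence:
q=10, m=5, k=79, j=19
h = (10 + ⌊13×6/5⌋ + 79 + ⌊79/4⌋ + ⌊19/4⌋ - 2×19) mod 7
= (10 + 15 + 79 + 19 + 4 - 38) mod 7
= 89 mod 7 = 5
h=5 → Thursday

Thursday


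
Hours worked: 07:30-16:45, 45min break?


8h 30m (510 minutes)

Total time = (16×60+45) - (7×60+30)
= 1005 - 450 = 555 min
Minus break: 555 - 45 = 510 min
= 8h 30m


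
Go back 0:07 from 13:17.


13:10

Start: 797 minutes from midnight
Subtract: 7 minutes
Remaining: 797 - 7 = 790
Hours: 13, Minutes: 10


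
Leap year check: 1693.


No

Rules: divisible by 4 AND (not by 100 OR by 400)
1693 ÷ 4 = 423 remainder 1 → not divisible by 4
Not divisible by 4 → not a leap year


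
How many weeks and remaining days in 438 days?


Weeks: 438 ÷ 7 = 62 remainder 4

62 weeks 4 days


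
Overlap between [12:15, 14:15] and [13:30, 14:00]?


Meeting A: 735-855 (in minutes from midnight)
Meeting B: 810-840
Overlap start = max(735, 810) = 810
Overlap end = min(855, 840) = 840
Overlap = max(0, 840 - 810) = 30 min

30 minutes


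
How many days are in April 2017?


Month: April (month 4)
April has 30 days

30 days


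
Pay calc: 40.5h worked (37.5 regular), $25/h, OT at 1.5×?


$1050.00

Regular: 37.5h × $25 = $937.50
Overtime: 40.5 - 37.5 = 3.0h
OT pay: 3.0h × $25 × 1.5 = $112.50
Total = $937.50 + $112.50 = $1050.00


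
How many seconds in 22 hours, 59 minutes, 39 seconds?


Hours: 22 × 3600 = 79200
Minutes: 59 × 60 = 3540
Seconds: 39
Total = 79200 + 3540 + 39 = 82779

82779 seconds


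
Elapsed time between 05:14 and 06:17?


End time in minutes: 6×60 + 17 = 377
Start time in minutes: 5×60 + 14 = 314
Difference = 377 - 314 = 63 minutes
= 1 hours 3 minutes

1h 3m


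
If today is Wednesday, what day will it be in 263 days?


Start: Wednesday (index 2)
(2 + 263) mod 7
= 265 mod 7
= 6
Index 6 → Sunday

Sunday


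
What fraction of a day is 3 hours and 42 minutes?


Total minutes: 3×60 + 42 = 222
Day = 24×60 = 1440 minutes
Fraction = 222/1440 ≈ 0.1542
As a percentage: 222/1440 × 100 ≈ 15.42%

0.1542 (15.42%)


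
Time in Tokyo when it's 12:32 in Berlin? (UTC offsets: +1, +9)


Time difference = UTC+9 - UTC+1 = +8 hours
New hour = (12 + 8) mod 24
= 20 mod 24 = 20
Minutes unchanged → 20:32

20:32


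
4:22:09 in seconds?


15729 seconds

Hours: 4 × 3600 = 14400
Minutes: 22 × 60 = 1320
Seconds: 9
Total = 14400 + 1320 + 9 = 15729


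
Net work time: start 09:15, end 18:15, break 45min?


8h 15m (495 minutes)

Total time = (18×60+15) - (9×60+15)
= 1095 - 555 = 540 min
Minus break: 540 - 45 = 495 min
= 8h 15m


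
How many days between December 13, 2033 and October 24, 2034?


From December 13, 2033 to October 24, 2034
Rest of December 2033: 31 - 13 = 18
Full months: January 31, February 2034 28, March 31, April 30, May 31, June 30, July 31, August 31, September 30
Days into October 2034: 24
Total = 18 + 31 + 28 + 31 + 30 + 31 + 30 + 31 + 31 + 30 + 24 = 315 days

315 days


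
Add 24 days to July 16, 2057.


August 9, 2057

Start: July 16, 2057
Add 24 days
July 16 → August 1: 31 - 16 + 1 = 16 days (24 - 16 = 8 left)
August 1 + 8 = August 9, 2057


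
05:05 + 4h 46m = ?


Start: 305 minutes from midnight
Add: 286 minutes
Total: 591 minutes
Hours: 591 ÷ 60 = 9 remainder 51

09:51


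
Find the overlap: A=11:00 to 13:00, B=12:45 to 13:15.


Meeting A: 660-780 (in minutes from midnight)
Meeting B: 765-795
Overlap start = max(660, 765) = 765
Overlap end = min(780, 795) = 780
Overlap = max(0, 780 - 765) = 15 min

15 minutes


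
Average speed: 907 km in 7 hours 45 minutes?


Distance: 907 km
Time: 7h 45m = 465 min = 465/60 = 31/4 hours
Speed = 907 ÷ (31/4) = 907 × 4 / 31 = 3628/31 ≈ 117.0 km/h

117.0 km/h


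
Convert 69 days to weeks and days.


Weeks: 69 ÷ 7 = 9 remainder 6

9 weeks 6 days


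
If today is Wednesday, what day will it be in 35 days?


Start: Wednesday (index 2)
(2 + 35) mod 7
= 37 mod 7
= 2
Index 2 → Wednesday

Wednesday


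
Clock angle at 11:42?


Hour hand = 11×30 + 42×0.5 = 351.0°
Minute hand = 42×6 = 252°
Difference = |351.0 - 252| = 99.0°

99.0°


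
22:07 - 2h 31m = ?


19:36

Start: 1327 minutes from midnight
Subtract: 151 minutes
Remaining: 1327 - 151 = 1176
Hours: 19, Minutes: 36


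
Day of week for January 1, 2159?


Zeller's congruence:
q=1, m=13, k=58, j=21
h = (1 + ⌊13×14/5⌋ + 58 + ⌊58/4⌋ + ⌊21/4⌋ - 2×21) mod 7
= (1 + 36 + 58 + 14 + 5 - 42) mod 7
= 72 mod 7 = 2
h=2 → Monday

Monday


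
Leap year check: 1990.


No

Rules: divisible by 4 AND (not by 100 OR by 400)
1990 ÷ 4 = 497 remainder 2 → not divisible by 4
Not divisible by 4 → not a leap year


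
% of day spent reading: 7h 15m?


30.2%

Time: 435 minutes
Day: 1440 minutes
Percentage = (435/1440) × 100 ≈ 30.2%


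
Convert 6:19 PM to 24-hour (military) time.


Input: 6:19 PM
PM: 6 + 12 = 18

18:19


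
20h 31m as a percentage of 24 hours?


Total minutes: 20×60 + 31 = 1231
Day = 24×60 = 1440 minutes
Fraction = 1231/1440 ≈ 0.8549
As a percentage: 1231/1440 × 100 ≈ 85.49%

0.8549 (85.49%)


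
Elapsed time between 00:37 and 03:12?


End time in minutes: 3×60 + 12 = 192
Start time in minutes: 0×60 + 37 = 37
Difference = 192 - 37 = 155 minutes
= 2 hours 35 minutes

2h 35m


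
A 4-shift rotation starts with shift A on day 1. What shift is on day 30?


Shifts: A, B, C, D
Start: A (index 0)
Day 30: (0 + 30 - 1) mod 4
= 29 mod 4
= 1
Index 1 → shift B

Shift B


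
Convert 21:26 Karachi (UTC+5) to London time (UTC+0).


Time difference = UTC+0 - UTC+5 = -5 hours
New hour = (21 -5) mod 24
= 16 mod 24 = 16
Minutes unchanged → 16:26

16:26


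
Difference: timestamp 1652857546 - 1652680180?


177366 seconds (49.3 hours / 2.05 days)

Difference = 1652857546 - 1652680180 = 177366 seconds
In hours: 177366 / 3600 ≈ 49.3
In days: 177366 / 86400 ≈ 2.05


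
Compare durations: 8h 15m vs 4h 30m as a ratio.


Duration 1: 495 minutes
Duration 2: 270 minutes
Ratio = 495:270
GCD = 45
Simplified = 11:6
As a decimal: 11/6 ≈ 1.83

11:6 (1.83)


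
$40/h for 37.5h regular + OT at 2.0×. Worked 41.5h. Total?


Regular: 37.5h × $40 = $1500.00
Overtime: 41.5 - 37.5 = 4.0h
OT pay: 4.0h × $40 × 2.0 = $320.00
Total = $1500.00 + $320.00 = $1820.00

$1820.00


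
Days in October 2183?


31 days

Month: October (month 10)
October has 31 days


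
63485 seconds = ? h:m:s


Hours: 63485 ÷ 3600 = 17 remainder 2285
Minutes: 2285 ÷ 60 = 38 remainder 5
Seconds: 5

17h 38m 5s


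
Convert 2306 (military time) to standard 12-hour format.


11:06 PM

Hour: 23
23 - 12 = 11 → PM


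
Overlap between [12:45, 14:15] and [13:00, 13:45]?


Meeting A: 765-855 (in minutes from midnight)
Meeting B: 780-825
Overlap start = max(765, 780) = 780
Overlap end = min(855, 825) = 825
Overlap = max(0, 825 - 780) = 45 min

45 minutes


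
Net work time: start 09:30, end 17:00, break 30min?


7h 0m (420 minutes)

Total time = (17×60+0) - (9×60+30)
= 1020 - 570 = 450 min
Minus break: 450 - 30 = 420 min
= 7h 0m


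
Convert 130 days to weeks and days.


Weeks: 130 ÷ 7 = 18 remainder 4

18 weeks 4 days


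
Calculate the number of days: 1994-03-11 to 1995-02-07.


333 days

From March 11, 1994 to February 7, 1995
Rest of March 1994: 31 - 11 = 20
Full months: April 30, May 31, June 30, July 31, August 31, September 30, October 31, November 30, December 31, January 31
Days into February 1995: 7
Total = 20 + 30 + 31 + 30 + 31 + 31 + 30 + 31 + 30 + 31 + 31 + 7 = 333 days


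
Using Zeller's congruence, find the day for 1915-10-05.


Tuesday

Zeller's congruence:
q=5, m=10, k=15, j=19
h = (5 + ⌊13×11/5⌋ + 15 + ⌊15/4⌋ + ⌊19/4⌋ - 2×19) mod 7
= (5 + 28 + 15 + 3 + 4 - 38) mod 7
= 17 mod 7 = 3
h=3 → Tuesday


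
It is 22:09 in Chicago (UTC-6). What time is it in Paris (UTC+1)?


Time difference = UTC+1 - UTC-6 = +7 hours
New hour = (22 + 7) mod 24
= 29 mod 24 = 5
Minutes unchanged → 05:09; 29 ≥ 24 → next day

05:09 (next day)


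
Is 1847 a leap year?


Rules: divisible by 4 AND (not by 100 OR by 400)
1847 ÷ 4 = 461 remainder 3 → not divisible by 4
Not divisible by 4 → not a leap year

No


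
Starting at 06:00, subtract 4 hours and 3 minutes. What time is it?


01:57

Start: 360 minutes from midnight
Subtract: 243 minutes
Remaining: 360 - 243 = 117
Hours: 1, Minutes: 57


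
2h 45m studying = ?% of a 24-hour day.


Time: 165 minutes
Day: 1440 minutes
Percentage = (165/1440) × 100 ≈ 11.5%

11.5%


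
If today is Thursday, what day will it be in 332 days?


Start: Thursday (index 3)
(3 + 332) mod 7
= 335 mod 7
= 6
Index 6 → Sunday

Sunday


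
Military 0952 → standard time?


Hour: 9
9 < 12 → AM

9:52 AM


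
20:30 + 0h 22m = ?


20:52

Start: 1230 minutes from midnight
Add: 22 minutes
Total: 1252 minutes
Hours: 1252 ÷ 60 = 20 remainder 52


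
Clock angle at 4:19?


15.5°

Hour hand = 4×30 + 19×0.5 = 129.5°
Minute hand = 19×6 = 114°
Difference = |129.5 - 114| = 15.5°


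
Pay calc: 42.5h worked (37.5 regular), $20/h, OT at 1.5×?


Regular: 37.5h × $20 = $750.00
Overtime: 42.5 - 37.5 = 5.0h
OT pay: 5.0h × $20 × 1.5 = $150.00
Total = $750.00 + $150.00 = $900.00

$900.00


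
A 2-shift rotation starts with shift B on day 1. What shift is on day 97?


Shift B

Shifts: A, B
Start: B (index 1)
Day 97: (1 + 97 - 1) mod 2
= 97 mod 2
= 1
Index 1 → shift B


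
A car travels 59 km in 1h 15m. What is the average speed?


47.2 km/h

Distance: 59 km
Time: 1h 15m = 75 min = 75/60 = 5/4 hours
Speed = 59 ÷ (5/4) = 59 × 4 / 5 = 236/5 = 47.2 km/h


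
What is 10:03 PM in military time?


Input: 10:03 PM
PM: 10 + 12 = 22

22:03


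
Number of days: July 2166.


31 days

Month: July (month 7)
July has 31 days


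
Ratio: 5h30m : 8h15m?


2:3 (0.67)

Duration 1: 330 minutes
Duration 2: 495 minutes
Ratio = 330:495
GCD = 165
Simplified = 2:3
As a decimal: 2/3 ≈ 0.67


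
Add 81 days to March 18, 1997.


June 7, 1997

Start: March 18, 1997
Add 81 days
March 18 → April 1: 31 - 18 + 1 = 14 days (81 - 14 = 67 left)
April 1 → May 1: 30 - 1 + 1 = 30 days (67 - 30 = 37 left)
May 1 → June 1: 31 - 1 + 1 = 31 days (37 - 31 = 6 left)
June 1 + 6 = June 7, 1997


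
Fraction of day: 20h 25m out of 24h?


Total minutes: 20×60 + 25 = 1225
Day = 24×60 = 1440 minutes
Fraction = 1225/1440 ≈ 0.8507
As a percentage: 1225/1440 × 100 ≈ 85.07%

0.8507 (85.07%)


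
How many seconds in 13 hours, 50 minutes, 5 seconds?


Hours: 13 × 3600 = 46800
Minutes: 50 × 60 = 3000
Seconds: 5
Total = 46800 + 3000 + 5 = 49805

49805 seconds


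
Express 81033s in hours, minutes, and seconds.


22h 30m 33s

Hours: 81033 ÷ 3600 = 22 remainder 1833
Minutes: 1833 ÷ 60 = 30 remainder 33
Seconds: 33


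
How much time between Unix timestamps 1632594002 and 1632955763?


Difference = 1632955763 - 1632594002 = 361761 seconds
In hours: 361761 / 3600 ≈ 100.5
In days: 361761 / 86400 ≈ 4.19

361761 seconds (100.5 hours / 4.19 days)


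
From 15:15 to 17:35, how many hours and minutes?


2h 20m

End time in minutes: 17×60 + 35 = 1055
Start time in minutes: 15×60 + 15 = 915
Difference = 1055 - 915 = 140 minutes
= 2 hours 20 minutes


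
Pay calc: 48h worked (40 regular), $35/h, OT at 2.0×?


Regular: 40h × $35 = $1400.00
Overtime: 48 - 40 = 8h
OT pay: 8h × $35 × 2.0 = $560.00
Total = $1400.00 + $560.00 = $1960.00

$1960.00


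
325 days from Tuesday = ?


Friday

Start: Tuesday (index 1)
(1 + 325) mod 7
= 326 mod 7
= 4
Index 4 → Friday


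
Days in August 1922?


31 days

Month: August (month 8)
August has 31 days


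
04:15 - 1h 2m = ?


Start: 255 minutes from midnight
Subtract: 62 minutes
Remaining: 255 - 62 = 193
Hours: 3, Minutes: 13

03:13


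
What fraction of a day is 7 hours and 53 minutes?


Total minutes: 7×60 + 53 = 473
Day = 24×60 = 1440 minutes
Fraction = 473/1440 ≈ 0.3285
As a percentage: 473/1440 × 100 ≈ 32.85%

0.3285 (32.85%)


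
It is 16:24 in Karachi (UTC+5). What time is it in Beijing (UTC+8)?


19:24

Time difference = UTC+8 - UTC+5 = +3 hours
New hour = (16 + 3) mod 24
= 19 mod 24 = 19
Minutes unchanged → 19:24


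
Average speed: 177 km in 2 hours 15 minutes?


Distance: 177 km
Time: 2h 15m = 135 min = 135/60 = 9/4 hours
Speed = 177 ÷ (9/4) = 177 × 4 / 9 = 708/9 ≈ 78.7 km/h

78.7 km/h


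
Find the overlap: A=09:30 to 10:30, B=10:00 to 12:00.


Meeting A: 570-630 (in minutes from midnight)
Meeting B: 600-720
Overlap start = max(570, 600) = 600
Overlap end = min(630, 720) = 630
Overlap = max(0, 630 - 600) = 30 min

30 minutes


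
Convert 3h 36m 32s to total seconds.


Hours: 3 × 3600 = 10800
Minutes: 36 × 60 = 2160
Seconds: 32
Total = 10800 + 2160 + 32 = 12992

12992 seconds


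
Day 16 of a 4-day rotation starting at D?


Shift C

Shifts: A, B, C, D
Start: D (index 3)
Day 16: (3 + 16 - 1) mod 4
= 18 mod 4
= 2
Index 2 → shift C


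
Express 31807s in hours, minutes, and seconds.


8h 50m 7s

Hours: 31807 ÷ 3600 = 8 remainder 3007
Minutes: 3007 ÷ 60 = 50 remainder 7
Seconds: 7


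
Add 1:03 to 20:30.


21:33

Start: 1230 minutes from midnight
Add: 63 minutes
Total: 1293 minutes
Hours: 1293 ÷ 60 = 21 remainder 33


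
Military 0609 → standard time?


Hour: 6
6 < 12 → AM

6:09 AM


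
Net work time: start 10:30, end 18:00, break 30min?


7h 0m (420 minutes)

Total time = (18×60+0) - (10×60+30)
= 1080 - 630 = 450 min
Minus break: 450 - 30 = 420 min
= 7h 0m


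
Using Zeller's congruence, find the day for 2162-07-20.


Tuesday

Zeller's congruence:
q=20, m=7, k=62, j=21
h = (20 + ⌊13×8/5⌋ + 62 + ⌊62/4⌋ + ⌊21/4⌋ - 2×21) mod 7
= (20 + 20 + 62 + 15 + 5 - 42) mod 7
= 80 mod 7 = 3
h=3 → Tuesday


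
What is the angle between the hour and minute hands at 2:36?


Hour hand = 2×30 + 36×0.5 = 78.0°
Minute hand = 36×6 = 216°
Difference = |78.0 - 216| = 138.0°

138.0°


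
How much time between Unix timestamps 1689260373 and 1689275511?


Difference = 1689275511 - 1689260373 = 15138 seconds
In hours: 15138 / 3600 ≈ 4.2
In days: 15138 / 86400 ≈ 0.18

15138 seconds (4.2 hours / 0.18 days)


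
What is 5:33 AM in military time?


05:33

Input: 5:33 AM
AM hour stays: 5


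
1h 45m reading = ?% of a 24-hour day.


Time: 105 minutes
Day: 1440 minutes
Percentage = (105/1440) × 100 ≈ 7.3%

7.3%


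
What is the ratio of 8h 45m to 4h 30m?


35:18 (1.94)

Duration 1: 525 minutes
Duration 2: 270 minutes
Ratio = 525:270
GCD = 15
Simplified = 35:18
As a decimal: 35/18 ≈ 1.94


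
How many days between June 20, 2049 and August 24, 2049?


65 days

From June 20, 2049 to August 24, 2049
Rest of June 2049: 30 - 20 = 10
Full months: July 31
Days into August 2049: 24
Total = 10 + 31 + 24 = 65 days


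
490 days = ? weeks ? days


70 weeks 0 days

Weeks: 490 ÷ 7 = 70 remainder 0


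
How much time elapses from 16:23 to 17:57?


End time in minutes: 17×60 + 57 = 1077
Start time in minutes: 16×60 + 23 = 983
Difference = 1077 - 983 = 94 minutes
= 1 hours 34 minutes

1h 34m


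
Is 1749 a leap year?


No

Rules: divisible by 4 AND (not by 100 OR by 400)
1749 ÷ 4 = 437 remainder 1 → not divisible by 4
Not divisible by 4 → not a leap year


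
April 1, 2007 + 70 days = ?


June 10, 2007

Start: April 1, 2007
Add 70 days
April 1 → May 1: 30 - 1 + 1 = 30 days (70 - 30 = 40 left)
May 1 → June 1: 31 - 1 + 1 = 31 days (40 - 31 = 9 left)
June 1 + 9 = June 10, 2007


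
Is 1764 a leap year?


Rules: divisible by 4 AND (not by 100 OR by 400)
1764 ÷ 4 = 441 exactly → divisible by 4
1764 ÷ 100 = 17 remainder 64 → not divisible by 100
Divisible by 4 but not by 100 → leap year

Yes


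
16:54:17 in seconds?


Hours: 16 × 3600 = 57600
Minutes: 54 × 60 = 3240
Seconds: 17
Total = 57600 + 3240 + 17 = 60857

60857 seconds


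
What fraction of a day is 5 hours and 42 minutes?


Total minutes: 5×60 + 42 = 342
Day = 24×60 = 1440 minutes
Fraction = 342/1440 = 0.2375
As a percentage: 342/1440 × 100 = 23.75%

0.2375 (23.75%)


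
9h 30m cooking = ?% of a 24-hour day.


Time: 570 minutes
Day: 1440 minutes
Percentage = (570/1440) × 100 ≈ 39.6%

39.6%


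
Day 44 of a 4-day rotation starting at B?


Shift A

Shifts: A, B, C, D
Start: B (index 1)
Day 44: (1 + 44 - 1) mod 4
= 44 mod 4
= 0
Index 0 → shift A


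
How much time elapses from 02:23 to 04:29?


2h 6m

End time in minutes: 4×60 + 29 = 269
Start time in minutes: 2×60 + 23 = 143
Difference = 269 - 143 = 126 minutes
= 2 hours 6 minutes


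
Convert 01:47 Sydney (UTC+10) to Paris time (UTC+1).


16:47 (previous day)

Time difference = UTC+1 - UTC+10 = -9 hours
New hour = (1 -9) mod 24
= -8 mod 24 = 16
Minutes unchanged → 16:47; -8 < 0 → previous day


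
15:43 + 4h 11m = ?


19:54

Start: 943 minutes from midnight
Add: 251 minutes
Total: 1194 minutes
Hours: 1194 ÷ 60 = 19 remainder 54


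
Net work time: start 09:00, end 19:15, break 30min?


Total time = (19×60+15) - (9×60+0)
= 1155 - 540 = 615 min
Minus break: 615 - 30 = 585 min
= 9h 45m

9h 45m (585 minutes)


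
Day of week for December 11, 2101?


Sunday

Zeller's congruence:
q=11, m=12, k=1, j=21
h = (11 + ⌊13×13/5⌋ + 1 + ⌊1/4⌋ + ⌊21/4⌋ - 2×21) mod 7
= (11 + 33 + 1 + 0 + 5 - 42) mod 7
= 8 mod 7 = 1
h=1 → Sunday


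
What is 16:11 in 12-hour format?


4:11 PM

Hour: 16
16 - 12 = 4 → PM


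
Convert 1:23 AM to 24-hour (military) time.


01:23

Input: 1:23 AM
AM hour stays: 1


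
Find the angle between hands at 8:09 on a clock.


Hour hand = 8×30 + 9×0.5 = 244.5°
Minute hand = 9×6 = 54°
Difference = |244.5 - 54| = 190.5°
Since > 180°: 360 - 190.5 = 169.5°

169.5°


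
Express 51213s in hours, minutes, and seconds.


14h 13m 33s

Hours: 51213 ÷ 3600 = 14 remainder 813
Minutes: 813 ÷ 60 = 13 remainder 33
Seconds: 33


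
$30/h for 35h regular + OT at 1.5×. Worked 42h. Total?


Regular: 35h × $30 = $1050.00
Overtime: 42 - 35 = 7h
OT pay: 7h × $30 × 1.5 = $315.00
Total = $1050.00 + $315.00 = $1365.00

$1365.00


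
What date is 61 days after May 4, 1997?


July 4, 1997

Start: May 4, 1997
Add 61 days
May 4 → June 1: 31 - 4 + 1 = 28 days (61 - 28 = 33 left)
June 1 → July 1: 30 - 1 + 1 = 30 days (33 - 30 = 3 left)
July 1 + 3 = July 4, 1997


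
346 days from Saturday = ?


Tuesday

Start: Saturday (index 5)
(5 + 346) mod 7
= 351 mod 7
= 1
Index 1 → Tuesday


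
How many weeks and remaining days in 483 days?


Weeks: 483 ÷ 7 = 69 remainder 0

69 weeks 0 days


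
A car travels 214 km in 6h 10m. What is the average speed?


34.7 km/h

Distance: 214 km
Time: 6h 10m = 370 min = 370/60 = 37/6 hours
Speed = 214 ÷ (37/6) = 214 × 6 / 37 = 1284/37 ≈ 34.7 km/h
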